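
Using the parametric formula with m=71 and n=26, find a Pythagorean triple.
(4365, 3692, 5717)

Euclid's formula: a = m² - n², b = 2mn, c = m² + n²
m = 71, n = 26
a = 71² - 26² = 5041 - 676 = 4365
b = 2 × 71 × 26 = 3692
c = 71² + 26² = 5041 + 676 = 5717
Verification: 4365² + 3692² = 19053225 + 13630864 = 32684089 = 5717² ✓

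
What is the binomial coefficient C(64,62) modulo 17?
10

Using Lucas' theorem:
Write n=64 and k=62 in base 17:
n in base 17: [3, 13]
k in base 17: [3, 11]
C(64,62) mod 17 = ∏ C(n_i, k_i) mod 17
Digit binomials (mod 17): C(3,3) = 1; C(13,11) = 78 ≡ 10
Product: 1 × 10 = 10 ≡ 10 (mod 17)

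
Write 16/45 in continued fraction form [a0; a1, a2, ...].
[0; 2, 1, 4, 3]

Euclidean algorithm steps:
16 = 0 × 45 + 16
45 = 2 × 16 + 13
16 = 1 × 13 + 3
13 = 4 × 3 + 1
3 = 3 × 1 + 0
Continued fraction: [0; 2, 1, 4, 3]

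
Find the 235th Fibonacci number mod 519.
434

Matrix identity: Q^n = [[F_(n+1), F_n], [F_n, F_(n-1)]] with Q = [[1,1],[1,0]].
n = 235 = 11101011₂. Square-and-multiply, entries mod 519:
Q^1 = [[1,1],[1,0]]
Q^3 = (Q^1)²·Q = [[3,2],[2,1]]
Q^7 = (Q^3)²·Q = [[21,13],[13,8]]
Q^14 = (Q^7)² = [[91,377],[377,233]]
Q^29 = (Q^14)²·Q = [[83,419],[419,183]]
Q^58 = (Q^29)² = [[281,388],[388,412]]
Q^117 = (Q^58)²·Q = [[149,107],[107,42]]
Q^235 = (Q^117)²·Q = [[111,434],[434,196]]
F_235 mod 519 = Q^235[0][1] = 434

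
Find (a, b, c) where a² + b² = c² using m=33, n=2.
(1085, 132, 1093)

Euclid's formula: a = m² - n², b = 2mn, c = m² + n²
m = 33, n = 2
a = 33² - 2² = 1089 - 4 = 1085
b = 2 × 33 × 2 = 132
c = 33² + 2² = 1089 + 4 = 1093
Verification: 1085² + 132² = 1177225 + 17424 = 1194649 = 1093² ✓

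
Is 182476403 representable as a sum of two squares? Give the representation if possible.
Not possible

Factorization: 182476403 = 53 × 151^3
By Fermat: n is sum of two squares iff every prime p ≡ 3 (mod 4) appears to even power.
Prime(s) ≡ 3 (mod 4) with odd exponent: [(151, 3)]
Therefore 182476403 cannot be expressed as a² + b².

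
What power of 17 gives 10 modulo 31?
2

Baby-step giant-step with step n = ⌈√31⌉ = 6.
Baby steps 17^j mod 31 (j:value) for j=0..5: 0:1, 1:17, 2:10, 3:15, 4:7, 5:26.
h = 10 is already in the table at j=2, so x = 2.
Check: 17^2 ≡ 10 (mod 31).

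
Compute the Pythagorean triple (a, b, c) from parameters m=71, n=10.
(4941, 1420, 5141)

Euclid's formula: a = m² - n², b = 2mn, c = m² + n²
m = 71, n = 10
a = 71² - 10² = 5041 - 100 = 4941
b = 2 × 71 × 10 = 1420
c = 71² + 10² = 5041 + 100 = 5141
Verification: 4941² + 1420² = 24413481 + 2016400 = 26429881 = 5141² ✓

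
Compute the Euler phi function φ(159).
104

159 = 3 × 53
φ(n) = n × ∏(1 - 1/p) for each prime p dividing n
φ(159) = 159 × (1 - 1/3) × (1 - 1/53) = 104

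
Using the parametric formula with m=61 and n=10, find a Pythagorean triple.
(3621, 1220, 3821)

Euclid's formula: a = m² - n², b = 2mn, c = m² + n²
m = 61, n = 10
a = 61² - 10² = 3721 - 100 = 3621
b = 2 × 61 × 10 = 1220
c = 61² + 10² = 3721 + 100 = 3821
Verification: 3621² + 1220² = 13111641 + 1488400 = 14600041 = 3821² ✓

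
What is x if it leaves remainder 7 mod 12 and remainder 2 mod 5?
7

Using Chinese Remainder Theorem:
M = 12 × 5 = 60
M1 = 5, M2 = 12
y1 = 5^(-1) mod 12 = 5
y2 = 12^(-1) mod 5 = 3
x = (7×5×5 + 2×12×3) mod 60 = 7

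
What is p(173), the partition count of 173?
362326859895

p(n) counts ways to write n as a sum of positive integers (order ignored).
Euler's pentagonal recurrence: p(k) = p(k-1) + p(k-2) - p(k-5) - p(k-7) + p(k-12) + p(k-15) - ... (offsets j(3j∓1)/2, signs ++--, p(0)=1, p(<0)=0).
DP table for k = 0..172: p(0)=1, p(1)=1, p(2)=2, p(3)=3, p(4)=5, p(5)=7, p(6)=11, p(7)=15, p(8)=22, p(9)=30, p(10)=42, p(11)=56, p(12)=77, p(13)=101, p(14)=135, p(15)=176, p(16)=231, p(17)=297, p(18)=385, p(19)=490, p(20)=627, p(21)=792, p(22)=1002, p(23)=1255, p(24)=1575, p(25)=1958, p(26)=2436, p(27)=3010, p(28)=3718, p(29)=4565, p(30)=5604, p(31)=6842, p(32)=8349, p(33)=10143, p(34)=12310, p(35)=14883, p(36)=17977, p(37)=21637, p(38)=26015, p(39)=31185, p(40)=37338, p(41)=44583, p(42)=53174, p(43)=63261, p(44)=75175, p(45)=89134, p(46)=105558, p(47)=124754, p(48)=147273, p(49)=173525, p(50)=204226, p(51)=239943, p(52)=281589, p(53)=329931, p(54)=386155, p(55)=451276, p(56)=526823, p(57)=614154, p(58)=715220, p(59)=831820, p(60)=966467, p(61)=1121505, p(62)=1300156, p(63)=1505499, p(64)=1741630, p(65)=2012558, p(66)=2323520, p(67)=2679689, p(68)=3087735, p(69)=3554345, p(70)=4087968, p(71)=4697205, p(72)=5392783, p(73)=6185689, p(74)=7089500, p(75)=8118264, p(76)=9289091, p(77)=10619863, p(78)=12132164, p(79)=13848650, p(80)=15796476, p(81)=18004327, p(82)=20506255, p(83)=23338469, p(84)=26543660, p(85)=30167357, p(86)=34262962, p(87)=38887673, p(88)=44108109, p(89)=49995925, p(90)=56634173, p(91)=64112359, p(92)=72533807, p(93)=82010177, p(94)=92669720, p(95)=104651419, p(96)=118114304, p(97)=133230930, p(98)=150198136, p(99)=169229875, p(100)=190569292, p(101)=214481126, p(102)=241265379, p(103)=271248950, p(104)=304801365, p(105)=342325709, p(106)=384276336, p(107)=431149389, p(108)=483502844, p(109)=541946240, p(110)=607163746, p(111)=679903203, p(112)=761002156, p(113)=851376628, p(114)=952050665, p(115)=1064144451, p(116)=1188908248, p(117)=1327710076, p(118)=1482074143, p(119)=1653668665, p(120)=1844349560, p(121)=2056148051, p(122)=2291320912, p(123)=2552338241, p(124)=2841940500, p(125)=3163127352, p(126)=3519222692, p(127)=3913864295, p(128)=4351078600, p(129)=4835271870, p(130)=5371315400, p(131)=5964539504, p(132)=6620830889, p(133)=7346629512, p(134)=8149040695, p(135)=9035836076, p(136)=10015581680, p(137)=11097645016, p(138)=12292341831, p(139)=13610949895, p(140)=15065878135, p(141)=16670689208, p(142)=18440293320, p(143)=20390982757, p(144)=22540654445, p(145)=24908858009, p(146)=27517052599, p(147)=30388671978, p(148)=33549419497, p(149)=37027355200, p(150)=40853235313, p(151)=45060624582, p(152)=49686288421, p(153)=54770336324, p(154)=60356673280, p(155)=66493182097, p(156)=73232243759, p(157)=80630964769, p(158)=88751778802, p(159)=97662728555, p(160)=107438159466, p(161)=118159068427, p(162)=129913904637, p(163)=142798995930, p(164)=156919475295, p(165)=172389800255, p(166)=189334822579, p(167)=207890420102, p(168)=228204732751, p(169)=250438925115, p(170)=274768617130, p(171)=301384802048, p(172)=330495499613.
Final step: p(173) = p(172) + p(171) - p(168) - p(166) + p(161) + p(158) - p(151) - p(147) + p(138) + p(133) - p(122) - p(116) + p(103) + p(96) - p(81) - p(73) + p(56) + p(47) - p(28) - p(18)
= 330495499613 + 301384802048 - 228204732751 - 189334822579 + 118159068427 + 88751778802 - 45060624582 - 30388671978 + 12292341831 + 7346629512 - 2291320912 - 1188908248 + 271248950 + 118114304 - 18004327 - 6185689 + 526823 + 124754 - 3718 - 385
= 362326859895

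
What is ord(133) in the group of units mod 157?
156

157 is prime, so ord(133) divides φ(157) = 156.
Divisors of 156: 1, 2, 3, 4, 6, 12, 13, 26, 39, 52, 78, 156.
Repeated squaring: 133^1 ≡ 133, 133^2 ≡ 105, 133^4 ≡ 35, 133^8 ≡ 126, 133^16 ≡ 19, 133^32 ≡ 47, 133^64 ≡ 11, 133^128 ≡ 121 (mod 157).
Test 133^d mod 157 for each divisor d in increasing order:
133^1 ≡ 133
133^2 ≡ 105
133^3 = 133^2·133^1 ≡ 149
133^4 ≡ 35
133^6 = 133^4·133^2 ≡ 64
133^12 = 133^8·133^4 ≡ 14
133^13 = 133^8·133^4·133^1 ≡ 135
133^26 = 133^16·133^8·133^2 ≡ 13
133^39 = 133^32·133^4·133^2·133^1 ≡ 28
133^52 = 133^32·133^16·133^4 ≡ 12
133^78 = 133^64·133^8·133^4·133^2 ≡ 156
133^156 = 133^128·133^16·133^8·133^4 ≡ 1  ← first divisor giving 1
The order is 156.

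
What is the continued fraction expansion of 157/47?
[3; 2, 1, 15]

Euclidean algorithm steps:
157 = 3 × 47 + 16
47 = 2 × 16 + 15
16 = 1 × 15 + 1
15 = 15 × 1 + 0
Continued fraction: [3; 2, 1, 15]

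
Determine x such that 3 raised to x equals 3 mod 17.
1

Baby-step giant-step with step n = ⌈√17⌉ = 5.
Baby steps 3^j mod 17 (j:value) for j=0..4: 0:1, 1:3, 2:9, 3:10, 4:13.
h = 3 is already in the table at j=1, so x = 1.
Check: 3^1 ≡ 3 (mod 17).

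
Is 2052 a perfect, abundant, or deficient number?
abundant

Proper divisors of 2052: sum = 1 + 2 + 3 + 4 + 6 + 9 + 12 + 18 + ... + 342 + 513 + 684 + 1026 (23 divisors) = 3548
Since 3548 > 2052, 2052 is abundant.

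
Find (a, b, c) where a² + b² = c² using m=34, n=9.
(1075, 612, 1237)

Euclid's formula: a = m² - n², b = 2mn, c = m² + n²
m = 34, n = 9
a = 34² - 9² = 1156 - 81 = 1075
b = 2 × 34 × 9 = 612
c = 34² + 9² = 1156 + 81 = 1237
Verification: 1075² + 612² = 1155625 + 374544 = 1530169 = 1237² ✓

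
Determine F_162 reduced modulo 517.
1

Matrix identity: Q^n = [[F_(n+1), F_n], [F_n, F_(n-1)]] with Q = [[1,1],[1,0]].
n = 162 = 10100010₂. Square-and-multiply, entries mod 517:
Q^1 = [[1,1],[1,0]]
Q^2 = (Q^1)² = [[2,1],[1,1]]
Q^5 = (Q^2)²·Q = [[8,5],[5,3]]
Q^10 = (Q^5)² = [[89,55],[55,34]]
Q^20 = (Q^10)² = [[89,44],[44,45]]
Q^40 = (Q^20)² = [[34,209],[209,342]]
Q^81 = (Q^40)²·Q = [[375,375],[375,0]]
Q^162 = (Q^81)² = [[2,1],[1,1]]
F_162 mod 517 = Q^162[0][1] = 1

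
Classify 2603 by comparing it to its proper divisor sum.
deficient

Proper divisors of 2603: sum = 1 + 19 + 137 = 157
Since 157 < 2603, 2603 is deficient.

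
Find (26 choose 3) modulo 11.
4

Using Lucas' theorem:
Write n=26 and k=3 in base 11:
n in base 11: [2, 4]
k in base 11: [0, 3]
C(26,3) mod 11 = ∏ C(n_i, k_i) mod 11
Digit binomials (mod 11): C(2,0) = 1; C(4,3) = 4
Product: 1 × 4 = 4 ≡ 4 (mod 11)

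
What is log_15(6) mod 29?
22

Baby-step giant-step with step n = ⌈√29⌉ = 6.
Baby steps 15^j mod 29 (j:value) for j=0..5: 0:1, 1:15, 2:22, 3:11, 4:20, 5:10.
Giant-step multiplier: 15^(-6) ≡ 15^(28-6) = 15^22 ≡ 6 (mod 29).
Giant steps γ_i = 6·6^i mod 29: γ_0=6, γ_1=7, γ_2=13, γ_3=20 (in table at j=4).
x = i·n + j = 3·6 + 4 = 22.
Check: 15^22 ≡ 6 (mod 29).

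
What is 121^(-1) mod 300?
181

gcd(121, 300) = 1, so the inverse exists.
Extended Euclidean algorithm on (300, 121):
300 = 2 × 121 + 58  ⟹  58 = (1)·300 + (-2)·121
121 = 2 × 58 + 5  ⟹  5 = (-2)·300 + (5)·121
58 = 11 × 5 + 3  ⟹  3 = (23)·300 + (-57)·121
5 = 1 × 3 + 2  ⟹  2 = (-25)·300 + (62)·121
3 = 1 × 2 + 1  ⟹  1 = (48)·300 + (-119)·121
So (-119)·121 ≡ 1 (mod 300), i.e. 121^(-1) ≡ -119 ≡ 181 (mod 300).
Check: 121 × 181 = 21901 ≡ 1 (mod 300)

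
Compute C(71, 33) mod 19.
3

Using Lucas' theorem:
Write n=71 and k=33 in base 19:
n in base 19: [3, 14]
k in base 19: [1, 14]
C(71,33) mod 19 = ∏ C(n_i, k_i) mod 19
Digit binomials (mod 19): C(3,1) = 3; C(14,14) = 1
Product: 3 × 1 = 3 ≡ 3 (mod 19)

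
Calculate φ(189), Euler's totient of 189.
108

189 = 3^3 × 7
φ(n) = n × ∏(1 - 1/p) for each prime p dividing n
φ(189) = 189 × (1 - 1/3) × (1 - 1/7) = 108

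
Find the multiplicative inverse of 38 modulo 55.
42

gcd(38, 55) = 1, so the inverse exists.
Extended Euclidean algorithm on (55, 38):
55 = 1 × 38 + 17  ⟹  17 = (1)·55 + (-1)·38
38 = 2 × 17 + 4  ⟹  4 = (-2)·55 + (3)·38
17 = 4 × 4 + 1  ⟹  1 = (9)·55 + (-13)·38
So (-13)·38 ≡ 1 (mod 55), i.e. 38^(-1) ≡ -13 ≡ 42 (mod 55).
Check: 38 × 42 = 1596 ≡ 1 (mod 55)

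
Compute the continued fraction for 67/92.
[0; 1, 2, 1, 2, 8]

Euclidean algorithm steps:
67 = 0 × 92 + 67
92 = 1 × 67 + 25
67 = 2 × 25 + 17
25 = 1 × 17 + 8
17 = 2 × 8 + 1
8 = 8 × 1 + 0
Continued fraction: [0; 1, 2, 1, 2, 8]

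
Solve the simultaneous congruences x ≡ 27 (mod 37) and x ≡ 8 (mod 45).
323

Using Chinese Remainder Theorem:
M = 37 × 45 = 1665
M1 = 45, M2 = 37
y1 = 45^(-1) mod 37 = 14
y2 = 37^(-1) mod 45 = 28
x = (27×45×14 + 8×37×28) mod 1665 = 323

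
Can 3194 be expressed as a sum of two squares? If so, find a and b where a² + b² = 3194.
13² + 55² (a=13, b=55)

Factorization: 3194 = 2 × 1597
By Fermat: n is sum of two squares iff every prime p ≡ 3 (mod 4) appears to even power.
All primes ≡ 3 (mod 4) appear to even power.
Search a = 0, 1, 2, … for 3194 - a² a perfect square: first hit at a = 13: 3194 - 169 = 3025 = 55².
3194 = 13² + 55² = 169 + 3025 ✓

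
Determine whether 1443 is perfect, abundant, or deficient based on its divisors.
deficient

Proper divisors of 1443: sum = 1 + 3 + 13 + 37 + 39 + 111 + 481 = 685
Since 685 < 1443, 1443 is deficient.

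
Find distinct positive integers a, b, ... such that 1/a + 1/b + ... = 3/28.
1/10 + 1/140

Greedy algorithm:
3/28: ceiling(28/3) = 10, use 1/10
1/140: ceiling(140/1) = 140, use 1/140
Result: 3/28 = 1/10 + 1/140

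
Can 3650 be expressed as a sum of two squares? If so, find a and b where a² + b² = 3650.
13² + 59² (a=13, b=59)

Factorization: 3650 = 2 × 5^2 × 73
By Fermat: n is sum of two squares iff every prime p ≡ 3 (mod 4) appears to even power.
All primes ≡ 3 (mod 4) appear to even power.
Search a = 0, 1, 2, … for 3650 - a² a perfect square: first hit at a = 13: 3650 - 169 = 3481 = 59².
3650 = 13² + 59² = 169 + 3481 ✓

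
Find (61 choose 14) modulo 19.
0

Using Lucas' theorem:
Write n=61 and k=14 in base 19:
n in base 19: [3, 4]
k in base 19: [0, 14]
C(61,14) mod 19 = ∏ C(n_i, k_i) mod 19
Digit binomials (mod 19): C(3,0) = 1; C(4,14) = 0 (k_i > n_i)
Product: 1 × 0 = 0 ≡ 0 (mod 19)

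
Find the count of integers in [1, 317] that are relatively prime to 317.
316

317 = 317
φ(n) = n × ∏(1 - 1/p) for each prime p dividing n
φ(317) = 317 × (1 - 1/317) = 316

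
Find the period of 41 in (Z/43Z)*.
7

43 is prime, so ord(41) divides φ(43) = 42.
Divisors of 42: 1, 2, 3, 6, 7, 14, 21, 42.
Repeated squaring: 41^1 ≡ 41, 41^2 ≡ 4, 41^4 ≡ 16, 41^8 ≡ 41, 41^16 ≡ 4, 41^32 ≡ 16 (mod 43).
Test 41^d mod 43 for each divisor d in increasing order:
41^1 ≡ 41
41^2 ≡ 4
41^3 = 41^2·41^1 ≡ 35
41^6 = 41^4·41^2 ≡ 21
41^7 = 41^4·41^2·41^1 ≡ 1  ← first divisor giving 1
The order is 7.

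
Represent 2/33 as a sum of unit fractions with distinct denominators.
1/17 + 1/561

Greedy algorithm:
2/33: ceiling(33/2) = 17, use 1/17
1/561: ceiling(561/1) = 561, use 1/561
Result: 2/33 = 1/17 + 1/561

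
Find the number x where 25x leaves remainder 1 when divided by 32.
9

gcd(25, 32) = 1, so the inverse exists.
Extended Euclidean algorithm on (32, 25):
32 = 1 × 25 + 7  ⟹  7 = (1)·32 + (-1)·25
25 = 3 × 7 + 4  ⟹  4 = (-3)·32 + (4)·25
7 = 1 × 4 + 3  ⟹  3 = (4)·32 + (-5)·25
4 = 1 × 3 + 1  ⟹  1 = (-7)·32 + (9)·25
So (9)·25 ≡ 1 (mod 32), i.e. 25^(-1) ≡ 9 (mod 32).
Check: 25 × 9 = 225 ≡ 1 (mod 32)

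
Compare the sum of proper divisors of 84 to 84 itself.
abundant

Proper divisors of 84: sum = 1 + 2 + 3 + 4 + 6 + 7 + 12 + 14 + 21 + 28 + 42 = 140
Since 140 > 84, 84 is abundant.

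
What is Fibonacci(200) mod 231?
0

Matrix identity: Q^n = [[F_(n+1), F_n], [F_n, F_(n-1)]] with Q = [[1,1],[1,0]].
n = 200 = 11001000₂. Square-and-multiply, entries mod 231:
Q^1 = [[1,1],[1,0]]
Q^3 = (Q^1)²·Q = [[3,2],[2,1]]
Q^6 = (Q^3)² = [[13,8],[8,5]]
Q^12 = (Q^6)² = [[2,144],[144,89]]
Q^25 = (Q^12)²·Q = [[118,181],[181,168]]
Q^50 = (Q^25)² = [[23,22],[22,1]]
Q^100 = (Q^50)² = [[89,66],[66,23]]
Q^200 = (Q^100)² = [[34,0],[0,34]]
F_200 mod 231 = Q^200[0][1] = 0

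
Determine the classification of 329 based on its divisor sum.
deficient

Proper divisors of 329: sum = 1 + 7 + 47 = 55
Since 55 < 329, 329 is deficient.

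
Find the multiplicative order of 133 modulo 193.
64

193 is prime, so ord(133) divides φ(193) = 192.
Divisors of 192: 1, 2, 3, 4, 6, 8, 12, 16, 24, 32, 48, 64, 96, 192.
Repeated squaring: 133^1 ≡ 133, 133^2 ≡ 126, 133^4 ≡ 50, 133^8 ≡ 184, 133^16 ≡ 81, 133^32 ≡ 192, 133^64 ≡ 1, 133^128 ≡ 1 (mod 193).
Test 133^d mod 193 for each divisor d in increasing order:
133^1 ≡ 133
133^2 ≡ 126
133^3 = 133^2·133^1 ≡ 160
133^4 ≡ 50
133^6 = 133^4·133^2 ≡ 124
133^8 ≡ 184
133^12 = 133^8·133^4 ≡ 129
133^16 ≡ 81
133^24 = 133^16·133^8 ≡ 43
133^32 ≡ 192
133^48 = 133^32·133^16 ≡ 112
133^64 ≡ 1  ← first divisor giving 1
The order is 64.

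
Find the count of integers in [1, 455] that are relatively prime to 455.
288

455 = 5 × 7 × 13
φ(n) = n × ∏(1 - 1/p) for each prime p dividing n
φ(455) = 455 × (1 - 1/5) × (1 - 1/7) × (1 - 1/13) = 288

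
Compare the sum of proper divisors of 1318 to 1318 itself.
deficient

Proper divisors of 1318: sum = 1 + 2 + 659 = 662
Since 662 < 1318, 1318 is deficient.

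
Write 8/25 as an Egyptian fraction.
1/4 + 1/15 + 1/300

Greedy algorithm:
8/25: ceiling(25/8) = 4, use 1/4
7/100: ceiling(100/7) = 15, use 1/15
1/300: ceiling(300/1) = 300, use 1/300
Result: 8/25 = 1/4 + 1/15 + 1/300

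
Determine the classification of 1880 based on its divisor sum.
abundant

Proper divisors of 1880: sum = 1 + 2 + 4 + 5 + 8 + 10 + 20 + 40 + 47 + 94 + 188 + 235 + 376 + 470 + 940 = 2440
Since 2440 > 1880, 1880 is abundant.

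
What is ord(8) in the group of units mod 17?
8

17 is prime, so ord(8) divides φ(17) = 16.
Divisors of 16: 1, 2, 4, 8, 16.
Repeated squaring: 8^1 ≡ 8, 8^2 ≡ 13, 8^4 ≡ 16, 8^8 ≡ 1, 8^16 ≡ 1 (mod 17).
Test 8^d mod 17 for each divisor d in increasing order:
8^1 ≡ 8
8^2 ≡ 13
8^4 ≡ 16
8^8 ≡ 1  ← first divisor giving 1
The order is 8.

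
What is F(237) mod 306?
236

Matrix identity: Q^n = [[F_(n+1), F_n], [F_n, F_(n-1)]] with Q = [[1,1],[1,0]].
n = 237 = 11101101₂. Square-and-multiply, entries mod 306:
Q^1 = [[1,1],[1,0]]
Q^3 = (Q^1)²·Q = [[3,2],[2,1]]
Q^7 = (Q^3)²·Q = [[21,13],[13,8]]
Q^14 = (Q^7)² = [[304,71],[71,233]]
Q^29 = (Q^14)²·Q = [[26,149],[149,183]]
Q^59 = (Q^29)²·Q = [[162,233],[233,235]]
Q^118 = (Q^59)² = [[55,89],[89,272]]
Q^237 = (Q^118)²·Q = [[269,236],[236,33]]
F_237 mod 306 = Q^237[0][1] = 236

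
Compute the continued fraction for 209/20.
[10; 2, 4, 2]

Euclidean algorithm steps:
209 = 10 × 20 + 9
20 = 2 × 9 + 2
9 = 4 × 2 + 1
2 = 2 × 1 + 0
Continued fraction: [10; 2, 4, 2]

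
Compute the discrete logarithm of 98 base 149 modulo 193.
118

Baby-step giant-step with step n = ⌈√193⌉ = 14.
Baby steps 149^j mod 193 (j:value) for j=0..13: 0:1, 1:149, 2:6, 3:122, 4:36, 5:153, 6:23, 7:146, 8:138, 9:104, 10:56, 11:45, 12:143, 13:77.
Giant-step multiplier: 149^(-14) ≡ 149^(192-14) = 149^178 ≡ 101 (mod 193).
Giant steps γ_i = 98·101^i mod 193: γ_0=98, γ_1=55, γ_2=151, γ_3=4, γ_4=18, γ_5=81, γ_6=75, γ_7=48, γ_8=23 (in table at j=6).
x = i·n + j = 8·14 + 6 = 118.
Check: 149^118 ≡ 98 (mod 193).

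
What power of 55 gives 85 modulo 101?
42

Baby-step giant-step with step n = ⌈√101⌉ = 11.
Baby steps 55^j mod 101 (j:value) for j=0..10: 0:1, 1:55, 2:96, 3:28, 4:25, 5:62, 6:77, 7:94, 8:19, 9:35, 10:6.
Giant-step multiplier: 55^(-11) ≡ 55^(100-11) = 55^89 ≡ 15 (mod 101).
Giant steps γ_i = 85·15^i mod 101: γ_0=85, γ_1=63, γ_2=36, γ_3=35 (in table at j=9).
x = i·n + j = 3·11 + 9 = 42.
Check: 55^42 ≡ 85 (mod 101).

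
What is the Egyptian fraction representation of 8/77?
1/10 + 1/257 + 1/197890

Greedy algorithm:
8/77: ceiling(77/8) = 10, use 1/10
3/770: ceiling(770/3) = 257, use 1/257
1/197890: ceiling(197890/1) = 197890, use 1/197890
Result: 8/77 = 1/10 + 1/257 + 1/197890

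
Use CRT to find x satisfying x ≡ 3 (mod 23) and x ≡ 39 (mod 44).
831

Using Chinese Remainder Theorem:
M = 23 × 44 = 1012
M1 = 44, M2 = 23
y1 = 44^(-1) mod 23 = 11
y2 = 23^(-1) mod 44 = 23
x = (3×44×11 + 39×23×23) mod 1012 = 831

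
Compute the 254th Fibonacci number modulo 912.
761

Matrix identity: Q^n = [[F_(n+1), F_n], [F_n, F_(n-1)]] with Q = [[1,1],[1,0]].
n = 254 = 11111110₂. Square-and-multiply, entries mod 912:
Q^1 = [[1,1],[1,0]]
Q^3 = (Q^1)²·Q = [[3,2],[2,1]]
Q^7 = (Q^3)²·Q = [[21,13],[13,8]]
Q^15 = (Q^7)²·Q = [[75,610],[610,377]]
Q^31 = (Q^15)²·Q = [[453,157],[157,296]]
Q^63 = (Q^31)²·Q = [[891,34],[34,857]]
Q^127 = (Q^63)²·Q = [[837,685],[685,152]]
Q^254 = (Q^127)² = [[610,761],[761,761]]
F_254 mod 912 = Q^254[0][1] = 761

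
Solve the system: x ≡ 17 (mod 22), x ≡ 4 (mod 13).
17

Using Chinese Remainder Theorem:
M = 22 × 13 = 286
M1 = 13, M2 = 22
y1 = 13^(-1) mod 22 = 17
y2 = 22^(-1) mod 13 = 3
x = (17×13×17 + 4×22×3) mod 286 = 17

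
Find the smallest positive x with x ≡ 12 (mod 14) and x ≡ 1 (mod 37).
334

Using Chinese Remainder Theorem:
M = 14 × 37 = 518
M1 = 37, M2 = 14
y1 = 37^(-1) mod 14 = 11
y2 = 14^(-1) mod 37 = 8
x = (12×37×11 + 1×14×8) mod 518 = 334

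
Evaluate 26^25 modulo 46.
4

Repeated squaring. Binary of 25 = 11001.
26^1 ≡ 26 (mod 46); 26^2 ≡ 32 (mod 46); 26^4 ≡ 12 (mod 46); 26^8 ≡ 6 (mod 46); 26^16 ≡ 36 (mod 46)
26^25 = 26^1 × 26^8 × 26^16 ≡ 4 (mod 46)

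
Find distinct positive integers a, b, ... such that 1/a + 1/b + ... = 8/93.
1/12 + 1/372

Greedy algorithm:
8/93: ceiling(93/8) = 12, use 1/12
1/372: ceiling(372/1) = 372, use 1/372
Result: 8/93 = 1/12 + 1/372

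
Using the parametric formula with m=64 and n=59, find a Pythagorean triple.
(615, 7552, 7577)

Euclid's formula: a = m² - n², b = 2mn, c = m² + n²
m = 64, n = 59
a = 64² - 59² = 4096 - 3481 = 615
b = 2 × 64 × 59 = 7552
c = 64² + 59² = 4096 + 3481 = 7577
Verification: 615² + 7552² = 378225 + 57032704 = 57410929 = 7577² ✓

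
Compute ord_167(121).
83

167 is prime, so ord(121) divides φ(167) = 166.
Divisors of 166: 1, 2, 83, 166.
Repeated squaring: 121^1 ≡ 121, 121^2 ≡ 112, 121^4 ≡ 19, 121^8 ≡ 27, 121^16 ≡ 61, 121^32 ≡ 47, 121^64 ≡ 38, 121^128 ≡ 108 (mod 167).
Test 121^d mod 167 for each divisor d in increasing order:
121^1 ≡ 121
121^2 ≡ 112
121^83 = 121^64·121^16·121^2·121^1 ≡ 1  ← first divisor giving 1
The order is 83.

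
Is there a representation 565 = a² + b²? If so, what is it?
6² + 23² (a=6, b=23)

Factorization: 565 = 5 × 113
By Fermat: n is sum of two squares iff every prime p ≡ 3 (mod 4) appears to even power.
All primes ≡ 3 (mod 4) appear to even power.
Search a = 0, 1, 2, … for 565 - a² a perfect square: first hit at a = 6: 565 - 36 = 529 = 23².
565 = 6² + 23² = 36 + 529 ✓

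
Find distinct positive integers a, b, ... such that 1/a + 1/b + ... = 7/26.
1/4 + 1/52

Greedy algorithm:
7/26: ceiling(26/7) = 4, use 1/4
1/52: ceiling(52/1) = 52, use 1/52
Result: 7/26 = 1/4 + 1/52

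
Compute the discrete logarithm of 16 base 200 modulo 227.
190

Baby-step giant-step with step n = ⌈√227⌉ = 16.
Baby steps 200^j mod 227 (j:value) for j=0..15: 0:1, 1:200, 2:48, 3:66, 4:34, 5:217, 6:43, 7:201, 8:21, 9:114, 10:100, 11:24, 12:33, 13:17, 14:222, 15:135.
Giant-step multiplier: 200^(-16) ≡ 200^(226-16) = 200^210 ≡ 192 (mod 227).
Giant steps γ_i = 16·192^i mod 227: γ_0=16, γ_1=121, γ_2=78, γ_3=221, γ_4=210, γ_5=141, γ_6=59, γ_7=205, γ_8=89, γ_9=63, γ_10=65, γ_11=222 (in table at j=14).
x = i·n + j = 11·16 + 14 = 190.
Check: 200^190 ≡ 16 (mod 227).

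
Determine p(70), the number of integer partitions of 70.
4087968

p(n) counts ways to write n as a sum of positive integers (order ignored).
Euler's pentagonal recurrence: p(k) = p(k-1) + p(k-2) - p(k-5) - p(k-7) + p(k-12) + p(k-15) - ... (offsets j(3j∓1)/2, signs ++--, p(0)=1, p(<0)=0).
DP table for k = 0..69: p(0)=1, p(1)=1, p(2)=2, p(3)=3, p(4)=5, p(5)=7, p(6)=11, p(7)=15, p(8)=22, p(9)=30, p(10)=42, p(11)=56, p(12)=77, p(13)=101, p(14)=135, p(15)=176, p(16)=231, p(17)=297, p(18)=385, p(19)=490, p(20)=627, p(21)=792, p(22)=1002, p(23)=1255, p(24)=1575, p(25)=1958, p(26)=2436, p(27)=3010, p(28)=3718, p(29)=4565, p(30)=5604, p(31)=6842, p(32)=8349, p(33)=10143, p(34)=12310, p(35)=14883, p(36)=17977, p(37)=21637, p(38)=26015, p(39)=31185, p(40)=37338, p(41)=44583, p(42)=53174, p(43)=63261, p(44)=75175, p(45)=89134, p(46)=105558, p(47)=124754, p(48)=147273, p(49)=173525, p(50)=204226, p(51)=239943, p(52)=281589, p(53)=329931, p(54)=386155, p(55)=451276, p(56)=526823, p(57)=614154, p(58)=715220, p(59)=831820, p(60)=966467, p(61)=1121505, p(62)=1300156, p(63)=1505499, p(64)=1741630, p(65)=2012558, p(66)=2323520, p(67)=2679689, p(68)=3087735, p(69)=3554345.
Final step: p(70) = p(69) + p(68) - p(65) - p(63) + p(58) + p(55) - p(48) - p(44) + p(35) + p(30) - p(19) - p(13) + p(0)
= 3554345 + 3087735 - 2012558 - 1505499 + 715220 + 451276 - 147273 - 75175 + 14883 + 5604 - 490 - 101 + 1
= 4087968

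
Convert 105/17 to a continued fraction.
[6; 5, 1, 2]

Euclidean algorithm steps:
105 = 6 × 17 + 3
17 = 5 × 3 + 2
3 = 1 × 2 + 1
2 = 2 × 1 + 0
Continued fraction: [6; 5, 1, 2]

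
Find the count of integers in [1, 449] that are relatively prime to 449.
448

449 = 449
φ(n) = n × ∏(1 - 1/p) for each prime p dividing n
φ(449) = 449 × (1 - 1/449) = 448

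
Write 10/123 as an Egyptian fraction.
1/13 + 1/229 + 1/91543 + 1/33520391853

Greedy algorithm:
10/123: ceiling(123/10) = 13, use 1/13
7/1599: ceiling(1599/7) = 229, use 1/229
4/366171: ceiling(366171/4) = 91543, use 1/91543
1/33520391853: ceiling(33520391853/1) = 33520391853, use 1/33520391853
Result: 10/123 = 1/13 + 1/229 + 1/91543 + 1/33520391853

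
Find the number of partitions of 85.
30167357

p(n) counts ways to write n as a sum of positive integers (order ignored).
Euler's pentagonal recurrence: p(k) = p(k-1) + p(k-2) - p(k-5) - p(k-7) + p(k-12) + p(k-15) - ... (offsets j(3j∓1)/2, signs ++--, p(0)=1, p(<0)=0).
DP table for k = 0..84: p(0)=1, p(1)=1, p(2)=2, p(3)=3, p(4)=5, p(5)=7, p(6)=11, p(7)=15, p(8)=22, p(9)=30, p(10)=42, p(11)=56, p(12)=77, p(13)=101, p(14)=135, p(15)=176, p(16)=231, p(17)=297, p(18)=385, p(19)=490, p(20)=627, p(21)=792, p(22)=1002, p(23)=1255, p(24)=1575, p(25)=1958, p(26)=2436, p(27)=3010, p(28)=3718, p(29)=4565, p(30)=5604, p(31)=6842, p(32)=8349, p(33)=10143, p(34)=12310, p(35)=14883, p(36)=17977, p(37)=21637, p(38)=26015, p(39)=31185, p(40)=37338, p(41)=44583, p(42)=53174, p(43)=63261, p(44)=75175, p(45)=89134, p(46)=105558, p(47)=124754, p(48)=147273, p(49)=173525, p(50)=204226, p(51)=239943, p(52)=281589, p(53)=329931, p(54)=386155, p(55)=451276, p(56)=526823, p(57)=614154, p(58)=715220, p(59)=831820, p(60)=966467, p(61)=1121505, p(62)=1300156, p(63)=1505499, p(64)=1741630, p(65)=2012558, p(66)=2323520, p(67)=2679689, p(68)=3087735, p(69)=3554345, p(70)=4087968, p(71)=4697205, p(72)=5392783, p(73)=6185689, p(74)=7089500, p(75)=8118264, p(76)=9289091, p(77)=10619863, p(78)=12132164, p(79)=13848650, p(80)=15796476, p(81)=18004327, p(82)=20506255, p(83)=23338469, p(84)=26543660.
Final step: p(85) = p(84) + p(83) - p(80) - p(78) + p(73) + p(70) - p(63) - p(59) + p(50) + p(45) - p(34) - p(28) + p(15) + p(8)
= 26543660 + 23338469 - 15796476 - 12132164 + 6185689 + 4087968 - 1505499 - 831820 + 204226 + 89134 - 12310 - 3718 + 176 + 22
= 30167357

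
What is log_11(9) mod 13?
8

Baby-step giant-step with step n = ⌈√13⌉ = 4.
Baby steps 11^j mod 13 (j:value) for j=0..3: 0:1, 1:11, 2:4, 3:5.
Giant-step multiplier: 11^(-4) ≡ 11^(12-4) = 11^8 ≡ 9 (mod 13).
Giant steps γ_i = 9·9^i mod 13: γ_0=9, γ_1=3, γ_2=1 (in table at j=0).
x = i·n + j = 2·4 + 0 = 8.
Check: 11^8 ≡ 9 (mod 13).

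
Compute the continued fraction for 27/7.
[3; 1, 6]

Euclidean algorithm steps:
27 = 3 × 7 + 6
7 = 1 × 6 + 1
6 = 6 × 1 + 0
Continued fraction: [3; 1, 6]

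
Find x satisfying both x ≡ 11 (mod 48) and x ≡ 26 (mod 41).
395

Using Chinese Remainder Theorem:
M = 48 × 41 = 1968
M1 = 41, M2 = 48
y1 = 41^(-1) mod 48 = 41
y2 = 48^(-1) mod 41 = 6
x = (11×41×41 + 26×48×6) mod 1968 = 395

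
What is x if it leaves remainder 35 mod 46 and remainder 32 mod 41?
1139

Using Chinese Remainder Theorem:
M = 46 × 41 = 1886
M1 = 41, M2 = 46
y1 = 41^(-1) mod 46 = 9
y2 = 46^(-1) mod 41 = 33
x = (35×41×9 + 32×46×33) mod 1886 = 1139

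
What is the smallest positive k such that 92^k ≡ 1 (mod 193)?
96

193 is prime, so ord(92) divides φ(193) = 192.
Divisors of 192: 1, 2, 3, 4, 6, 8, 12, 16, 24, 32, 48, 64, 96, 192.
Repeated squaring: 92^1 ≡ 92, 92^2 ≡ 165, 92^4 ≡ 12, 92^8 ≡ 144, 92^16 ≡ 85, 92^32 ≡ 84, 92^64 ≡ 108, 92^128 ≡ 84 (mod 193).
Test 92^d mod 193 for each divisor d in increasing order:
92^1 ≡ 92
92^2 ≡ 165
92^3 = 92^2·92^1 ≡ 126
92^4 ≡ 12
92^6 = 92^4·92^2 ≡ 50
92^8 ≡ 144
92^12 = 92^8·92^4 ≡ 184
92^16 ≡ 85
92^24 = 92^16·92^8 ≡ 81
92^32 ≡ 84
92^48 = 92^32·92^16 ≡ 192
92^64 ≡ 108
92^96 = 92^64·92^32 ≡ 1  ← first divisor giving 1
The order is 96.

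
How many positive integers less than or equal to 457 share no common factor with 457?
456

457 = 457
φ(n) = n × ∏(1 - 1/p) for each prime p dividing n
φ(457) = 457 × (1 - 1/457) = 456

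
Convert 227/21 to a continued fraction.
[10; 1, 4, 4]

Euclidean algorithm steps:
227 = 10 × 21 + 17
21 = 1 × 17 + 4
17 = 4 × 4 + 1
4 = 4 × 1 + 0
Continued fraction: [10; 1, 4, 4]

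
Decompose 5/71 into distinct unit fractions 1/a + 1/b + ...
1/15 + 1/267 + 1/94785

Greedy algorithm:
5/71: ceiling(71/5) = 15, use 1/15
4/1065: ceiling(1065/4) = 267, use 1/267
1/94785: ceiling(94785/1) = 94785, use 1/94785
Result: 5/71 = 1/15 + 1/267 + 1/94785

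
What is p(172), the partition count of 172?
330495499613

p(n) counts ways to write n as a sum of positive integers (order ignored).
Euler's pentagonal recurrence: p(k) = p(k-1) + p(k-2) - p(k-5) - p(k-7) + p(k-12) + p(k-15) - ... (offsets j(3j∓1)/2, signs ++--, p(0)=1, p(<0)=0).
DP table for k = 0..171: p(0)=1, p(1)=1, p(2)=2, p(3)=3, p(4)=5, p(5)=7, p(6)=11, p(7)=15, p(8)=22, p(9)=30, p(10)=42, p(11)=56, p(12)=77, p(13)=101, p(14)=135, p(15)=176, p(16)=231, p(17)=297, p(18)=385, p(19)=490, p(20)=627, p(21)=792, p(22)=1002, p(23)=1255, p(24)=1575, p(25)=1958, p(26)=2436, p(27)=3010, p(28)=3718, p(29)=4565, p(30)=5604, p(31)=6842, p(32)=8349, p(33)=10143, p(34)=12310, p(35)=14883, p(36)=17977, p(37)=21637, p(38)=26015, p(39)=31185, p(40)=37338, p(41)=44583, p(42)=53174, p(43)=63261, p(44)=75175, p(45)=89134, p(46)=105558, p(47)=124754, p(48)=147273, p(49)=173525, p(50)=204226, p(51)=239943, p(52)=281589, p(53)=329931, p(54)=386155, p(55)=451276, p(56)=526823, p(57)=614154, p(58)=715220, p(59)=831820, p(60)=966467, p(61)=1121505, p(62)=1300156, p(63)=1505499, p(64)=1741630, p(65)=2012558, p(66)=2323520, p(67)=2679689, p(68)=3087735, p(69)=3554345, p(70)=4087968, p(71)=4697205, p(72)=5392783, p(73)=6185689, p(74)=7089500, p(75)=8118264, p(76)=9289091, p(77)=10619863, p(78)=12132164, p(79)=13848650, p(80)=15796476, p(81)=18004327, p(82)=20506255, p(83)=23338469, p(84)=26543660, p(85)=30167357, p(86)=34262962, p(87)=38887673, p(88)=44108109, p(89)=49995925, p(90)=56634173, p(91)=64112359, p(92)=72533807, p(93)=82010177, p(94)=92669720, p(95)=104651419, p(96)=118114304, p(97)=133230930, p(98)=150198136, p(99)=169229875, p(100)=190569292, p(101)=214481126, p(102)=241265379, p(103)=271248950, p(104)=304801365, p(105)=342325709, p(106)=384276336, p(107)=431149389, p(108)=483502844, p(109)=541946240, p(110)=607163746, p(111)=679903203, p(112)=761002156, p(113)=851376628, p(114)=952050665, p(115)=1064144451, p(116)=1188908248, p(117)=1327710076, p(118)=1482074143, p(119)=1653668665, p(120)=1844349560, p(121)=2056148051, p(122)=2291320912, p(123)=2552338241, p(124)=2841940500, p(125)=3163127352, p(126)=3519222692, p(127)=3913864295, p(128)=4351078600, p(129)=4835271870, p(130)=5371315400, p(131)=5964539504, p(132)=6620830889, p(133)=7346629512, p(134)=8149040695, p(135)=9035836076, p(136)=10015581680, p(137)=11097645016, p(138)=12292341831, p(139)=13610949895, p(140)=15065878135, p(141)=16670689208, p(142)=18440293320, p(143)=20390982757, p(144)=22540654445, p(145)=24908858009, p(146)=27517052599, p(147)=30388671978, p(148)=33549419497, p(149)=37027355200, p(150)=40853235313, p(151)=45060624582, p(152)=49686288421, p(153)=54770336324, p(154)=60356673280, p(155)=66493182097, p(156)=73232243759, p(157)=80630964769, p(158)=88751778802, p(159)=97662728555, p(160)=107438159466, p(161)=118159068427, p(162)=129913904637, p(163)=142798995930, p(164)=156919475295, p(165)=172389800255, p(166)=189334822579, p(167)=207890420102, p(168)=228204732751, p(169)=250438925115, p(170)=274768617130, p(171)=301384802048.
Final step: p(172) = p(171) + p(170) - p(167) - p(165) + p(160) + p(157) - p(150) - p(146) + p(137) + p(132) - p(121) - p(115) + p(102) + p(95) - p(80) - p(72) + p(55) + p(46) - p(27) - p(17)
= 301384802048 + 274768617130 - 207890420102 - 172389800255 + 107438159466 + 80630964769 - 40853235313 - 27517052599 + 11097645016 + 6620830889 - 2056148051 - 1064144451 + 241265379 + 104651419 - 15796476 - 5392783 + 451276 + 105558 - 3010 - 297
= 330495499613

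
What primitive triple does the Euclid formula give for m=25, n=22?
(141, 1100, 1109)

Euclid's formula: a = m² - n², b = 2mn, c = m² + n²
m = 25, n = 22
a = 25² - 22² = 625 - 484 = 141
b = 2 × 25 × 22 = 1100
c = 25² + 22² = 625 + 484 = 1109
Verification: 141² + 1100² = 19881 + 1210000 = 1229881 = 1109² ✓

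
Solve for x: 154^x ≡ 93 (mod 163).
146

Baby-step giant-step with step n = ⌈√163⌉ = 13.
Baby steps 154^j mod 163 (j:value) for j=0..12: 0:1, 1:154, 2:81, 3:86, 4:41, 5:120, 6:61, 7:103, 8:51, 9:30, 10:56, 11:148, 12:135.
Giant-step multiplier: 154^(-13) ≡ 154^(162-13) = 154^149 ≡ 11 (mod 163).
Giant steps γ_i = 93·11^i mod 163: γ_0=93, γ_1=45, γ_2=6, γ_3=66, γ_4=74, γ_5=162, γ_6=152, γ_7=42, γ_8=136, γ_9=29, γ_10=156, γ_11=86 (in table at j=3).
x = i·n + j = 11·13 + 3 = 146.
Check: 154^146 ≡ 93 (mod 163).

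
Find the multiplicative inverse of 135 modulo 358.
61

gcd(135, 358) = 1, so the inverse exists.
Extended Euclidean algorithm on (358, 135):
358 = 2 × 135 + 88  ⟹  88 = (1)·358 + (-2)·135
135 = 1 × 88 + 47  ⟹  47 = (-1)·358 + (3)·135
88 = 1 × 47 + 41  ⟹  41 = (2)·358 + (-5)·135
47 = 1 × 41 + 6  ⟹  6 = (-3)·358 + (8)·135
41 = 6 × 6 + 5  ⟹  5 = (20)·358 + (-53)·135
6 = 1 × 5 + 1  ⟹  1 = (-23)·358 + (61)·135
So (61)·135 ≡ 1 (mod 358), i.e. 135^(-1) ≡ 61 (mod 358).
Check: 135 × 61 = 8235 ≡ 1 (mod 358)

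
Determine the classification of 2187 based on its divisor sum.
deficient

Proper divisors of 2187: sum = 1 + 3 + 9 + 27 + 81 + 243 + 729 = 1093
Since 1093 < 2187, 2187 is deficient.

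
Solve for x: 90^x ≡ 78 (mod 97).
15

Baby-step giant-step with step n = ⌈√97⌉ = 10.
Baby steps 90^j mod 97 (j:value) for j=0..9: 0:1, 1:90, 2:49, 3:45, 4:73, 5:71, 6:85, 7:84, 8:91, 9:42.
Giant-step multiplier: 90^(-10) ≡ 90^(96-10) = 90^86 ≡ 32 (mod 97).
Giant steps γ_i = 78·32^i mod 97: γ_0=78, γ_1=71 (in table at j=5).
x = i·n + j = 1·10 + 5 = 15.
Check: 90^15 ≡ 78 (mod 97).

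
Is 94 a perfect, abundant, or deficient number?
deficient

Proper divisors of 94: sum = 1 + 2 + 47 = 50
Since 50 < 94, 94 is deficient.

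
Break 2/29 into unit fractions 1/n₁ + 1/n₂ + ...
1/15 + 1/435

Greedy algorithm:
2/29: ceiling(29/2) = 15, use 1/15
1/435: ceiling(435/1) = 435, use 1/435
Result: 2/29 = 1/15 + 1/435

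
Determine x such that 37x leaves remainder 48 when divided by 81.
x ≡ 21 (mod 81)

gcd(37, 81) = 1, which divides 48, so solutions exist.
Find 37^(-1) mod 81 by the extended Euclidean algorithm:
81 = 2 × 37 + 7  ⟹  7 = (1)·81 + (-2)·37
37 = 5 × 7 + 2  ⟹  2 = (-5)·81 + (11)·37
7 = 3 × 2 + 1  ⟹  1 = (16)·81 + (-35)·37
So (-35)·37 ≡ 1 (mod 81), i.e. 37^(-1) ≡ -35 ≡ 46 (mod 81).
x ≡ 46 × 48 = 2208 ≡ 21 (mod 81).
Check: 37 × 21 = 777 ≡ 48 (mod 81).
Unique solution: x ≡ 21 (mod 81)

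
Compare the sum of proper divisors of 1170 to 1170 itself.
abundant

Proper divisors of 1170: sum = 1 + 2 + 3 + 5 + 6 + 9 + 10 + 13 + ... + 195 + 234 + 390 + 585 (23 divisors) = 2106
Since 2106 > 1170, 1170 is abundant.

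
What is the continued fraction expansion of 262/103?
[2; 1, 1, 5, 4, 2]

Euclidean algorithm steps:
262 = 2 × 103 + 56
103 = 1 × 56 + 47
56 = 1 × 47 + 9
47 = 5 × 9 + 2
9 = 4 × 2 + 1
2 = 2 × 1 + 0
Continued fraction: [2; 1, 1, 5, 4, 2]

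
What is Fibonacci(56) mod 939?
555

Matrix identity: Q^n = [[F_(n+1), F_n], [F_n, F_(n-1)]] with Q = [[1,1],[1,0]].
n = 56 = 111000₂. Square-and-multiply, entries mod 939:
Q^1 = [[1,1],[1,0]]
Q^3 = (Q^1)²·Q = [[3,2],[2,1]]
Q^7 = (Q^3)²·Q = [[21,13],[13,8]]
Q^14 = (Q^7)² = [[610,377],[377,233]]
Q^28 = (Q^14)² = [[596,429],[429,167]]
Q^56 = (Q^28)² = [[271,555],[555,655]]
F_56 mod 939 = Q^56[0][1] = 555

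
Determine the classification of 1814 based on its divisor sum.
deficient

Proper divisors of 1814: sum = 1 + 2 + 907 = 910
Since 910 < 1814, 1814 is deficient.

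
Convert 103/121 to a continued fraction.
[0; 1, 5, 1, 2, 1, 1, 2]

Euclidean algorithm steps:
103 = 0 × 121 + 103
121 = 1 × 103 + 18
103 = 5 × 18 + 13
18 = 1 × 13 + 5
13 = 2 × 5 + 3
5 = 1 × 3 + 2
3 = 1 × 2 + 1
2 = 2 × 1 + 0
Continued fraction: [0; 1, 5, 1, 2, 1, 1, 2]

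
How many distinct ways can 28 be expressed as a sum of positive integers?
3718

p(n) counts ways to write n as a sum of positive integers (order ignored).
Euler's pentagonal recurrence: p(k) = p(k-1) + p(k-2) - p(k-5) - p(k-7) + p(k-12) + p(k-15) - ... (offsets j(3j∓1)/2, signs ++--, p(0)=1, p(<0)=0).
DP table for k = 0..27: p(0)=1, p(1)=1, p(2)=2, p(3)=3, p(4)=5, p(5)=7, p(6)=11, p(7)=15, p(8)=22, p(9)=30, p(10)=42, p(11)=56, p(12)=77, p(13)=101, p(14)=135, p(15)=176, p(16)=231, p(17)=297, p(18)=385, p(19)=490, p(20)=627, p(21)=792, p(22)=1002, p(23)=1255, p(24)=1575, p(25)=1958, p(26)=2436, p(27)=3010.
Final step: p(28) = p(27) + p(26) - p(23) - p(21) + p(16) + p(13) - p(6) - p(2)
= 3010 + 2436 - 1255 - 792 + 231 + 101 - 11 - 2
= 3718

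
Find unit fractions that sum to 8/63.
1/8 + 1/504

Greedy algorithm:
8/63: ceiling(63/8) = 8, use 1/8
1/504: ceiling(504/1) = 504, use 1/504
Result: 8/63 = 1/8 + 1/504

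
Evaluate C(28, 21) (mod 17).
7

Using Lucas' theorem:
Write n=28 and k=21 in base 17:
n in base 17: [1, 11]
k in base 17: [1, 4]
C(28,21) mod 17 = ∏ C(n_i, k_i) mod 17
Digit binomials (mod 17): C(1,1) = 1; C(11,4) = 330 ≡ 7
Product: 1 × 7 = 7 ≡ 7 (mod 17)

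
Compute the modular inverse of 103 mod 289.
188

gcd(103, 289) = 1, so the inverse exists.
Extended Euclidean algorithm on (289, 103):
289 = 2 × 103 + 83  ⟹  83 = (1)·289 + (-2)·103
103 = 1 × 83 + 20  ⟹  20 = (-1)·289 + (3)·103
83 = 4 × 20 + 3  ⟹  3 = (5)·289 + (-14)·103
20 = 6 × 3 + 2  ⟹  2 = (-31)·289 + (87)·103
3 = 1 × 2 + 1  ⟹  1 = (36)·289 + (-101)·103
So (-101)·103 ≡ 1 (mod 289), i.e. 103^(-1) ≡ -101 ≡ 188 (mod 289).
Check: 103 × 188 = 19364 ≡ 1 (mod 289)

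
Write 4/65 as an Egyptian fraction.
1/17 + 1/369 + 1/203873 + 1/83128196385

Greedy algorithm:
4/65: ceiling(65/4) = 17, use 1/17
3/1105: ceiling(1105/3) = 369, use 1/369
2/407745: ceiling(407745/2) = 203873, use 1/203873
1/83128196385: ceiling(83128196385/1) = 83128196385, use 1/83128196385
Result: 4/65 = 1/17 + 1/369 + 1/203873 + 1/83128196385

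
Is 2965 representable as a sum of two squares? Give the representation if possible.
7² + 54² (a=7, b=54)

Factorization: 2965 = 5 × 593
By Fermat: n is sum of two squares iff every prime p ≡ 3 (mod 4) appears to even power.
All primes ≡ 3 (mod 4) appear to even power.
Search a = 0, 1, 2, … for 2965 - a² a perfect square: first hit at a = 7: 2965 - 49 = 2916 = 54².
2965 = 7² + 54² = 49 + 2916 ✓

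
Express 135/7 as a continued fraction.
[19; 3, 2]

Euclidean algorithm steps:
135 = 19 × 7 + 2
7 = 3 × 2 + 1
2 = 2 × 1 + 0
Continued fraction: [19; 3, 2]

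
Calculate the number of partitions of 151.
45060624582

p(n) counts ways to write n as a sum of positive integers (order ignored).
Euler's pentagonal recurrence: p(k) = p(k-1) + p(k-2) - p(k-5) - p(k-7) + p(k-12) + p(k-15) - ... (offsets j(3j∓1)/2, signs ++--, p(0)=1, p(<0)=0).
DP table for k = 0..150: p(0)=1, p(1)=1, p(2)=2, p(3)=3, p(4)=5, p(5)=7, p(6)=11, p(7)=15, p(8)=22, p(9)=30, p(10)=42, p(11)=56, p(12)=77, p(13)=101, p(14)=135, p(15)=176, p(16)=231, p(17)=297, p(18)=385, p(19)=490, p(20)=627, p(21)=792, p(22)=1002, p(23)=1255, p(24)=1575, p(25)=1958, p(26)=2436, p(27)=3010, p(28)=3718, p(29)=4565, p(30)=5604, p(31)=6842, p(32)=8349, p(33)=10143, p(34)=12310, p(35)=14883, p(36)=17977, p(37)=21637, p(38)=26015, p(39)=31185, p(40)=37338, p(41)=44583, p(42)=53174, p(43)=63261, p(44)=75175, p(45)=89134, p(46)=105558, p(47)=124754, p(48)=147273, p(49)=173525, p(50)=204226, p(51)=239943, p(52)=281589, p(53)=329931, p(54)=386155, p(55)=451276, p(56)=526823, p(57)=614154, p(58)=715220, p(59)=831820, p(60)=966467, p(61)=1121505, p(62)=1300156, p(63)=1505499, p(64)=1741630, p(65)=2012558, p(66)=2323520, p(67)=2679689, p(68)=3087735, p(69)=3554345, p(70)=4087968, p(71)=4697205, p(72)=5392783, p(73)=6185689, p(74)=7089500, p(75)=8118264, p(76)=9289091, p(77)=10619863, p(78)=12132164, p(79)=13848650, p(80)=15796476, p(81)=18004327, p(82)=20506255, p(83)=23338469, p(84)=26543660, p(85)=30167357, p(86)=34262962, p(87)=38887673, p(88)=44108109, p(89)=49995925, p(90)=56634173, p(91)=64112359, p(92)=72533807, p(93)=82010177, p(94)=92669720, p(95)=104651419, p(96)=118114304, p(97)=133230930, p(98)=150198136, p(99)=169229875, p(100)=190569292, p(101)=214481126, p(102)=241265379, p(103)=271248950, p(104)=304801365, p(105)=342325709, p(106)=384276336, p(107)=431149389, p(108)=483502844, p(109)=541946240, p(110)=607163746, p(111)=679903203, p(112)=761002156, p(113)=851376628, p(114)=952050665, p(115)=1064144451, p(116)=1188908248, p(117)=1327710076, p(118)=1482074143, p(119)=1653668665, p(120)=1844349560, p(121)=2056148051, p(122)=2291320912, p(123)=2552338241, p(124)=2841940500, p(125)=3163127352, p(126)=3519222692, p(127)=3913864295, p(128)=4351078600, p(129)=4835271870, p(130)=5371315400, p(131)=5964539504, p(132)=6620830889, p(133)=7346629512, p(134)=8149040695, p(135)=9035836076, p(136)=10015581680, p(137)=11097645016, p(138)=12292341831, p(139)=13610949895, p(140)=15065878135, p(141)=16670689208, p(142)=18440293320, p(143)=20390982757, p(144)=22540654445, p(145)=24908858009, p(146)=27517052599, p(147)=30388671978, p(148)=33549419497, p(149)=37027355200, p(150)=40853235313.
Final step: p(151) = p(150) + p(149) - p(146) - p(144) + p(139) + p(136) - p(129) - p(125) + p(116) + p(111) - p(100) - p(94) + p(81) + p(74) - p(59) - p(51) + p(34) + p(25) - p(6)
= 40853235313 + 37027355200 - 27517052599 - 22540654445 + 13610949895 + 10015581680 - 4835271870 - 3163127352 + 1188908248 + 679903203 - 190569292 - 92669720 + 18004327 + 7089500 - 831820 - 239943 + 12310 + 1958 - 11
= 45060624582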